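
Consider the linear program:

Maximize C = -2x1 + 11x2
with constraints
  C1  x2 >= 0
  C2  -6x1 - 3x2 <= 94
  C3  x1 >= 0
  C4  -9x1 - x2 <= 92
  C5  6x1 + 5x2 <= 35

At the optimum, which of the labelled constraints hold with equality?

C3 and C5

Feasible corners and C = -2x1 + 11x2:
  (0, 0) → C = 0
  (35/6, 0) → C = -35/3
  (0, 7) → C = 77

The maximum is at (0, 7). Substituting into each constraint, equality holds for C3 and C5; the remaining constraints have slack.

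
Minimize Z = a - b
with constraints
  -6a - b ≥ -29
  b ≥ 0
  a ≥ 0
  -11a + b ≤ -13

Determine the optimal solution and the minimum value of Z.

a = 42/17, b = 241/17, minimum Z = -199/17

Corner points and Z = a - b:
  (29/6, 0) → Z = 29/6
  (42/17, 241/17) → Z = -199/17
  (13/11, 0) → Z = 13/11

The binding constraints are -6a - b = -29 and -11a + b = -13.
Solving simultaneously gives a = 42/17, b = 241/17.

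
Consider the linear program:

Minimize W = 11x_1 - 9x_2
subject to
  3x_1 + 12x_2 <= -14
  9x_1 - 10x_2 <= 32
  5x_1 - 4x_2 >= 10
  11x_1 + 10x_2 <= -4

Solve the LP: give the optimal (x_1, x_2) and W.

Extreme points and W = 11x_1 - 9x_2:
  (8/9, -25/18) → W = 401/18
  (46/51, -71/51) → W = 1145/51
  (-2, -5) → W = 23
  (7/5, -97/50) → W = 1643/50

x_1 = 8/9, x_2 = -25/18, minimum W = 401/18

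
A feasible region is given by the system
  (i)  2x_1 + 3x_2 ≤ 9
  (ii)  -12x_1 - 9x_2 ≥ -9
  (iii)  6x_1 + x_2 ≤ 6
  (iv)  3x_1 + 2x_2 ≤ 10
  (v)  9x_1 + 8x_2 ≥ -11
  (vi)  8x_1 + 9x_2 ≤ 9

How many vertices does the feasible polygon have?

5

The feasible vertices (each the meet of two boundaries and inside every other half-plane) are:
  (-105/11, 103/11)
  (-9, 9)
  (15/14, -3/7)
  (0, 1)
  (59/39, -40/13)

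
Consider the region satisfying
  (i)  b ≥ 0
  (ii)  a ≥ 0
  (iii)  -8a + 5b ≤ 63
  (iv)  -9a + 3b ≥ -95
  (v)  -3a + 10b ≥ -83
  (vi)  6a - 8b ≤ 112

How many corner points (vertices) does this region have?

4

Of the 15 pairwise boundary intersections, those satisfying every inequality are:
  (0, 0)
  (95/9, 0)
  (0, 63/5)
  (664/21, 1327/21)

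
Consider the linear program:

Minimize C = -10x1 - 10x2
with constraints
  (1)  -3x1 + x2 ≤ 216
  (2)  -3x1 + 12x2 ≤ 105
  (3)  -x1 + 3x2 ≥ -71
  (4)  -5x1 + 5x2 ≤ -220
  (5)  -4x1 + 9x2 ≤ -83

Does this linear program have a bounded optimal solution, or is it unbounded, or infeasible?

Corner points and C = -10x1 - 10x2:
  (389, 106) → C = -4950
  (647/7, 223/7) → C = -8700/7
  (61/2, -27/2) → C = -170
  (313/5, 93/5) → C = -812
The feasible region has finitely many vertices and no improving ray; the minimum is -4950 at (389, 106).

bounded optimum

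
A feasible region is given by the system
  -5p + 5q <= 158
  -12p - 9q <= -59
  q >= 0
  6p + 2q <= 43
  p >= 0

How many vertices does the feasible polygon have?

4

Pairwise boundary intersections that survive every other constraint:
  (59/12, 0)
  (0, 59/9)
  (43/6, 0)
  (0, 43/2)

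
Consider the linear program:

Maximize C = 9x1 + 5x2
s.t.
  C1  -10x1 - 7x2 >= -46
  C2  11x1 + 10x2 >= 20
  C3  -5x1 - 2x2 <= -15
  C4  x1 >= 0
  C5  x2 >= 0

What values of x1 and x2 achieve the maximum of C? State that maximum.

x1 = 23/5, x2 = 0, maximum C = 207/5

Vertices and C = 9x1 + 5x2:
  (13/15, 16/3) → C = 517/15
  (23/5, 0) → C = 207/5
  (3, 0) → C = 27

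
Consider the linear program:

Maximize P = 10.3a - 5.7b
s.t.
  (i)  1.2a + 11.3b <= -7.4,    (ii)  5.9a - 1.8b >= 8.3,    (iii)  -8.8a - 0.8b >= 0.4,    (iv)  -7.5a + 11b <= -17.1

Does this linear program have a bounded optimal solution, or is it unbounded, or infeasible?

From the feasible point (74/257, -1885/514), moving in the direction (0.8, -8.8) keeps every constraint satisfied while P increases without bound.

unbounded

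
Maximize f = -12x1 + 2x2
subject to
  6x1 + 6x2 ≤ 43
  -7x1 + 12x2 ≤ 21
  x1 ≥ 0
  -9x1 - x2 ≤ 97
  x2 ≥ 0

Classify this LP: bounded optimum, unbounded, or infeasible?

bounded optimum

Feasible corners and f = -12x1 + 2x2:
  (65/19, 427/114) → f = -1913/57
  (43/6, 0) → f = -86
  (0, 7/4) → f = 7/2
  (0, 0) → f = 0
The feasible region has finitely many vertices and no improving ray; the maximum is 7/2 at (0, 7/4).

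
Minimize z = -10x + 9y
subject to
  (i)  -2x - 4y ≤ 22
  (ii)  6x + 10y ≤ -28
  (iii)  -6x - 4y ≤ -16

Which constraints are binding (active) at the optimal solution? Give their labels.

Corner points and z = -10x + 9y:
  (27, -19) → z = -441
  (19/2, -41/4) → z = -749/4
  (68/9, -22/3) → z = -1274/9

The minimum is at (27, -19). Substituting into each constraint, equality holds for (i) and (ii); the remaining constraints have slack.

(i) and (ii)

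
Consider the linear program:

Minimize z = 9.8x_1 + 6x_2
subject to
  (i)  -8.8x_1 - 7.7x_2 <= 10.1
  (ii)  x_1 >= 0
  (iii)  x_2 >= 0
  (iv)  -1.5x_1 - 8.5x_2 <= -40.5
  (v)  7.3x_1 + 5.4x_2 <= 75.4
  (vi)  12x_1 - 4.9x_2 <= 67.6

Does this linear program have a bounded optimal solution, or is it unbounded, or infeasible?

bounded optimum

Vertices and z = 9.8x_1 + 6x_2:
  (0, 81/17) → z = 486/17
  (0, 377/27) → z = 754/9
  (15461/2187, 2564/729) → z = 988349/10935
  (650/89, 364/89) → z = 8554/89
The feasible region has finitely many vertices and no improving ray; the minimum is 486/17 at (0, 81/17).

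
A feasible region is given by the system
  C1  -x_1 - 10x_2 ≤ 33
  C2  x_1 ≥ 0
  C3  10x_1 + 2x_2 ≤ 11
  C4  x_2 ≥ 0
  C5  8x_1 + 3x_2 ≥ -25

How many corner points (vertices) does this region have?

3

Pairwise boundary intersections that survive every other constraint:
  (0, 11/2)
  (0, 0)
  (11/10, 0)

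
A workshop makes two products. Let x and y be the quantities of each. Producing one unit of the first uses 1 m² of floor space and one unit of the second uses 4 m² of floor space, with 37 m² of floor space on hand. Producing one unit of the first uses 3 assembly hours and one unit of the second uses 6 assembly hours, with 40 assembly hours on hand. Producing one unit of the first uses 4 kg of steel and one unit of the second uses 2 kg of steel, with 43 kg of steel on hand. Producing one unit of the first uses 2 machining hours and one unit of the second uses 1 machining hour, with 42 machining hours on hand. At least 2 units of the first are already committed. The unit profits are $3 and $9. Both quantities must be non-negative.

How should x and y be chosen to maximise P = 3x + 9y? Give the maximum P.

x = 2, y = 17/3, maximum P = 57

At the optimal vertex, 3x + 6y = 40 and x = 2.
Solving simultaneously gives x = 2, y = 17/3.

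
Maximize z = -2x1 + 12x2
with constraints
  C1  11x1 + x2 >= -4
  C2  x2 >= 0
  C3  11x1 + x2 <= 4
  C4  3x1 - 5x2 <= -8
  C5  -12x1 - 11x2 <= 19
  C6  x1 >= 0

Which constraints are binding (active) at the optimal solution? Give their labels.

Feasible corners and z = -2x1 + 12x2:
  (6/29, 50/29) → z = 588/29
  (0, 4) → z = 48
  (0, 8/5) → z = 96/5

The maximum is at (0, 4). Substituting into each constraint, equality holds for C3 and C6; the remaining constraints have slack.

C3 and C6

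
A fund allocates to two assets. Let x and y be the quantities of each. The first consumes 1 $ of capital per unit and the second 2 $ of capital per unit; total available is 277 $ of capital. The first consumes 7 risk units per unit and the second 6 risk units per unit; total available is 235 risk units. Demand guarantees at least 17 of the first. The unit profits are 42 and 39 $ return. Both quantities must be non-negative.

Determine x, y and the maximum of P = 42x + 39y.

x = 17, y = 58/3, maximum P = 1468

Corner points and P = 42x + 39y:
  (235/7, 0) → P = 1410
  (17, 0) → P = 714
  (17, 58/3) → P = 1468

At the optimal vertex, 7x + 6y = 235 and x = 17.
Solving simultaneously gives x = 17, y = 58/3.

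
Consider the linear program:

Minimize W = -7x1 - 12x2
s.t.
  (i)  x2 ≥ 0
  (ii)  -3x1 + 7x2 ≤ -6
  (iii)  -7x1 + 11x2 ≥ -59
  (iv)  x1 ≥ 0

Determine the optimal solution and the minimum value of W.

Corner points and W = -7x1 - 12x2:
  (2, 0) → W = -14
  (59/7, 0) → W = -59
  (347/16, 135/16) → W = -4049/16

x1 = 347/16, x2 = 135/16, minimum W = -4049/16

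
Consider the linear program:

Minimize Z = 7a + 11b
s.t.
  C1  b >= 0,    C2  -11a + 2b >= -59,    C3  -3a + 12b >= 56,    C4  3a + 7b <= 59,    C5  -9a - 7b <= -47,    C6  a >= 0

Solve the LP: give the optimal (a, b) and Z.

a = 4/3, b = 5, minimum Z = 193/3

Vertices and Z = 7a + 11b:
  (316/57, 115/19) → Z = 6007/57
  (4/3, 5) → Z = 193/3
  (0, 59/7) → Z = 649/7
  (0, 47/7) → Z = 517/7

At the optimal vertex, -3a + 12b = 56 and -9a - 7b = -47.
Solving simultaneously gives a = 4/3, b = 5.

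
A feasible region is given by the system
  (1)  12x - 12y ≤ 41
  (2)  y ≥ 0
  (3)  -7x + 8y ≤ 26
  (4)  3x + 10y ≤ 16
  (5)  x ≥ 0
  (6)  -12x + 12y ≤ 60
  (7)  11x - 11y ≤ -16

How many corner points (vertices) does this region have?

Of the 18 pairwise boundary intersections, those satisfying every inequality are:
  (0, 8/5)
  (16/143, 224/143)
  (0, 16/11)

3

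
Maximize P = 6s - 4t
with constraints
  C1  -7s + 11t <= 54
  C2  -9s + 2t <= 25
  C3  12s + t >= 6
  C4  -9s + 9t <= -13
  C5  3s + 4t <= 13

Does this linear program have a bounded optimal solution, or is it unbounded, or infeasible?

unbounded

From the feasible point (67/117, -34/39), moving in the direction (4, -3) keeps every constraint satisfied while P increases without bound.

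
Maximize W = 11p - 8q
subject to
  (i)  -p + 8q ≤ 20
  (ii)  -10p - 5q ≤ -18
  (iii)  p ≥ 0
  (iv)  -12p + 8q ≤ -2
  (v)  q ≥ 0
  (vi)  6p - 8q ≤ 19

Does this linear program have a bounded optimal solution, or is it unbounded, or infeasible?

Extreme points and W = 11p - 8q:
  (2, 11/4) → W = 0
  (39/5, 139/40) → W = 58
  (11/10, 7/5) → W = 9/10
  (9/5, 0) → W = 99/5
  (19/6, 0) → W = 209/6
The feasible region has finitely many vertices and no improving ray; the maximum is 58 at (39/5, 139/40).

bounded optimum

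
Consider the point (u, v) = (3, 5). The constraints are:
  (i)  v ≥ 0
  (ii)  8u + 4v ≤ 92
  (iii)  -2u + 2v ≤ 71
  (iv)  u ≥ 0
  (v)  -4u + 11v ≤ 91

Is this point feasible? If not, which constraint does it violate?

(i): 5 ≥ 0 ✓
(ii): 44 ≤ 92 ✓
(iii): 4 ≤ 71 ✓
(iv): 3 ≥ 0 ✓
(v): 43 ≤ 91 ✓

feasible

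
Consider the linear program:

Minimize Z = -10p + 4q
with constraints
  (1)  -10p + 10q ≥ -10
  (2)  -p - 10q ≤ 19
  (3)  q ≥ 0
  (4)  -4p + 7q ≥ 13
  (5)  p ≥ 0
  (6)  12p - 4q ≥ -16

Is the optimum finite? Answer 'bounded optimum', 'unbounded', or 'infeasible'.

From the feasible point (20/3, 17/3), moving in the direction (10, 10) keeps every constraint satisfied while Z decreases without bound.

unbounded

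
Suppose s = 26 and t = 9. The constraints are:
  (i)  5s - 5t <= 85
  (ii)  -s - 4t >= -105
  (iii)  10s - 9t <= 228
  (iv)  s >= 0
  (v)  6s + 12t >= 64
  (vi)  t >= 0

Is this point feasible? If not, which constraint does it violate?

feasible

(i): 85 ≤ 85 ✓
(ii): -62 ≥ -105 ✓
(iii): 179 ≤ 228 ✓
(iv): 26 ≥ 0 ✓
(v): 264 ≥ 64 ✓
(vi): 9 ≥ 0 ✓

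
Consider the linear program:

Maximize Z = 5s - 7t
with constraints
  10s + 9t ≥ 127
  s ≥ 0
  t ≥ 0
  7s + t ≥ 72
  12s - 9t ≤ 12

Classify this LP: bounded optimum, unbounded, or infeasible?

bounded optimum

Feasible corners and Z = 5s - 7t:
  (0, 72) → Z = -504
  (44/5, 52/5) → Z = -144/5
The feasible region has finitely many vertices and no improving ray; the maximum is -144/5 at (44/5, 52/5).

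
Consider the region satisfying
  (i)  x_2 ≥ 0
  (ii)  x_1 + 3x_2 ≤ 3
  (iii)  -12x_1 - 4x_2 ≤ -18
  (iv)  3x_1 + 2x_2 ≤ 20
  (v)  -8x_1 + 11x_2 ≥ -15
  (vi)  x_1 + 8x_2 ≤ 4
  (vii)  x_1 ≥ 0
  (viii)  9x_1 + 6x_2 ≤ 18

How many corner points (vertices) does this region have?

5

Intersecting each pair of boundary lines and keeping only the points that satisfy every inequality leaves:
  (3/2, 0)
  (15/8, 0)
  (32/23, 15/46)
  (96/49, 3/49)
  (20/11, 3/11)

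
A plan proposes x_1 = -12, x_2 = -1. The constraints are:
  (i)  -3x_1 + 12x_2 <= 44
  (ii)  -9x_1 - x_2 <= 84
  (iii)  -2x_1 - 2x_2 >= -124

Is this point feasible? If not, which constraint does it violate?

not feasible — violates (ii)

Constraint (ii): -9x_1 - x_2 = 109, which is not ≤ 84. All other constraints are satisfied.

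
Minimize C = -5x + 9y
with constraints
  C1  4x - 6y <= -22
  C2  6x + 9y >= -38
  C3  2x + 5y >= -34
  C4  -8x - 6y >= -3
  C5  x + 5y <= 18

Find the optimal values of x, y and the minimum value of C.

The optimum lies where 4x - 6y = -22 and 6x + 9y = -38.
Solving simultaneously gives x = -71/12, y = -5/18.

x = -71/12, y = -5/18, minimum C = 325/12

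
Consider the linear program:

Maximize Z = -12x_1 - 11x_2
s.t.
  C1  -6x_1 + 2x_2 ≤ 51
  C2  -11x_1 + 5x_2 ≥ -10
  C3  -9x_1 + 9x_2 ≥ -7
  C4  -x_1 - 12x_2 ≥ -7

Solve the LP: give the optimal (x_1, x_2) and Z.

At the optimal vertex, -6x_1 + 2x_2 = 51 and -9x_1 + 9x_2 = -7.
Solving simultaneously gives x_1 = -473/36, x_2 = -167/12.

x_1 = -473/36, x_2 = -167/12, maximum Z = 1243/4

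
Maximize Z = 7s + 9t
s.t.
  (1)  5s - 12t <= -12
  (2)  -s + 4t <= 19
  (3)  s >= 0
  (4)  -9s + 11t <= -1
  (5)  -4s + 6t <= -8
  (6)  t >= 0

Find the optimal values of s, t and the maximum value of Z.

s = 45/2, t = 83/8, maximum Z = 2007/8

Extreme points and Z = 7s + 9t:
  (45/2, 83/8) → Z = 2007/8
  (28/3, 44/9) → Z = 328/3
  (73/5, 42/5) → Z = 889/5

The binding constraints are 5s - 12t = -12 and -s + 4t = 19.
Solving simultaneously gives s = 45/2, t = 83/8.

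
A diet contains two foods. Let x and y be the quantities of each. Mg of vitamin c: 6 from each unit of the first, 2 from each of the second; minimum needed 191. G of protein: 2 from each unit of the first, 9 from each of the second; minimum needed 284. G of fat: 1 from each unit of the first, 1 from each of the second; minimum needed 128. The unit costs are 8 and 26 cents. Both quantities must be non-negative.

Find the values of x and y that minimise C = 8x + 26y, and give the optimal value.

x = 124, y = 4, minimum C = 1096

Vertices and C = 8x + 26y:
  (0, 128) → C = 3328
  (142, 0) → C = 1136
  (124, 4) → C = 1096
The feasible region is unbounded (it extends along (0, 1), (1, 0)), but C strictly increases along every unbounded feasible direction, so there is no improving ray and the minimum is attained at a vertex.

The optimum lies where 2x + 9y = 284 and x + y = 128.
Solving simultaneously gives x = 124, y = 4.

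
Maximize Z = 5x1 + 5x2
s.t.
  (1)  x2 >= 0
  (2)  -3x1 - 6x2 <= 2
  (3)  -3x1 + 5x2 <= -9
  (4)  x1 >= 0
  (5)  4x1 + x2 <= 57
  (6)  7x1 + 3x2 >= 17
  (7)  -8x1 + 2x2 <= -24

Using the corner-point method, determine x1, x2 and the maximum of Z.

x1 = 294/23, x2 = 135/23, maximum Z = 2145/23

Vertices and Z = 5x1 + 5x2:
  (3, 0) → Z = 15
  (57/4, 0) → Z = 285/4
  (294/23, 135/23) → Z = 2145/23

The binding constraints are -3x1 + 5x2 = -9 and 4x1 + x2 = 57.
Solving simultaneously gives x1 = 294/23, x2 = 135/23.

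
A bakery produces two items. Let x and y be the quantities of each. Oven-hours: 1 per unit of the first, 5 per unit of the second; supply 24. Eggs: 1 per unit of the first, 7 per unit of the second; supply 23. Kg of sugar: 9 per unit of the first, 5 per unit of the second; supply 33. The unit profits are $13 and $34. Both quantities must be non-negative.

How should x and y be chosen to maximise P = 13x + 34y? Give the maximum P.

Extreme points and P = 13x + 34y:
  (0, 0) → P = 0
  (0, 23/7) → P = 782/7
  (11/3, 0) → P = 143/3
  (2, 3) → P = 128

The binding constraints are x + 7y = 23 and 9x + 5y = 33.
Solving simultaneously gives x = 2, y = 3.

x = 2, y = 3, maximum P = 128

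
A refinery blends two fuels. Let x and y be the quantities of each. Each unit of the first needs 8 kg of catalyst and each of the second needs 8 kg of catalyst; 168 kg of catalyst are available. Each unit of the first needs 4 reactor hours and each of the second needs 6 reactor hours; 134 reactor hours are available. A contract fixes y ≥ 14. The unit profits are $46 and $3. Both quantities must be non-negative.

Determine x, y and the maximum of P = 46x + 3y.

Corner points and P = 46x + 3y:
  (0, 21) → P = 63
  (0, 14) → P = 42
  (7, 14) → P = 364

x = 7, y = 14, maximum P = 364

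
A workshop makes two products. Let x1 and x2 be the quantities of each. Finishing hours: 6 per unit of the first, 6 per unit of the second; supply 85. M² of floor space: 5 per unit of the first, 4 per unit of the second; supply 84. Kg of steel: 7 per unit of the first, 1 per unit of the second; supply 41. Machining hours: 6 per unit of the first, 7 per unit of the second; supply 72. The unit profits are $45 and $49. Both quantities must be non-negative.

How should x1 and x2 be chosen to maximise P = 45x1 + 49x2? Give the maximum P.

The binding constraints are 7x1 + x2 = 41 and 6x1 + 7x2 = 72.
Solving simultaneously gives x1 = 5, x2 = 6.

x1 = 5, x2 = 6, maximum P = 519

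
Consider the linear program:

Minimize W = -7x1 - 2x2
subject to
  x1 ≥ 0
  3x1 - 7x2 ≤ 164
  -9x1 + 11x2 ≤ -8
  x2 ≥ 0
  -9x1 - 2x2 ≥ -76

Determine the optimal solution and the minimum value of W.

x1 = 284/39, x2 = 68/13, minimum W = -2396/39

The binding constraints are -9x1 + 11x2 = -8 and -9x1 - 2x2 = -76.
Solving simultaneously gives x1 = 284/39, x2 = 68/13.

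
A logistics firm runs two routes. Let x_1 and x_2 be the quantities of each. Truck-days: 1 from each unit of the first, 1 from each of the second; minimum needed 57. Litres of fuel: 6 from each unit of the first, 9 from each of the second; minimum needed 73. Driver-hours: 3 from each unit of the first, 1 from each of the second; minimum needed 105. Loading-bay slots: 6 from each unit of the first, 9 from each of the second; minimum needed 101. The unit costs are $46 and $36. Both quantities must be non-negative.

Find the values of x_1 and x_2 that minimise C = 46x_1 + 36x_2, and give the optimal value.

x_1 = 24, x_2 = 33, minimum C = 2292

Vertices and C = 46x_1 + 36x_2:
  (0, 105) → C = 3780
  (57, 0) → C = 2622
  (24, 33) → C = 2292
The feasible region is unbounded (it extends along (0, 1), (1, 0)), but C strictly increases along every unbounded feasible direction, so there is no improving ray and the minimum is attained at a vertex.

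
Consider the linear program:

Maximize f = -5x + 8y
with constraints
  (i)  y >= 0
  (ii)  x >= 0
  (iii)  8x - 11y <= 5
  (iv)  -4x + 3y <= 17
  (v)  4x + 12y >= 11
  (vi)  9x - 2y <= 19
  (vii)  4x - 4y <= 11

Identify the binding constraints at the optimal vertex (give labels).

(iv) and (vi)

Feasible corners and f = -5x + 8y:
  (0, 17/3) → f = 136/3
  (0, 11/12) → f = 22/3
  (181/140, 17/35) → f = -361/140
  (199/83, 107/83) → f = -139/83
  (91/19, 229/19) → f = 1377/19

The maximum is at (91/19, 229/19). Substituting into each constraint, equality holds for (iv) and (vi); the remaining constraints have slack.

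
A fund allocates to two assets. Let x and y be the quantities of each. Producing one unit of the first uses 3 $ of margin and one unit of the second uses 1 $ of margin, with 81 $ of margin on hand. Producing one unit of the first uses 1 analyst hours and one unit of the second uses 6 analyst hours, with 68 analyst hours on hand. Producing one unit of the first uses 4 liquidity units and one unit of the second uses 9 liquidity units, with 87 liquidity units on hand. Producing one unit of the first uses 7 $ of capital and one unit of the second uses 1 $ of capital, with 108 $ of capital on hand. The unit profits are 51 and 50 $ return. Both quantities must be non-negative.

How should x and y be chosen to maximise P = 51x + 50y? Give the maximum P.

x = 15, y = 3, maximum P = 915

Feasible corners and P = 51x + 50y:
  (0, 0) → P = 0
  (0, 29/3) → P = 1450/3
  (108/7, 0) → P = 5508/7
  (15, 3) → P = 915

The optimum lies where 4x + 9y = 87 and 7x + y = 108.
Solving simultaneously gives x = 15, y = 3.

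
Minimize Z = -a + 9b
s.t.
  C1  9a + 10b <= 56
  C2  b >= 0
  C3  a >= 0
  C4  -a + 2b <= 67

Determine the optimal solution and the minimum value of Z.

Extreme points and Z = -a + 9b:
  (56/9, 0) → Z = -56/9
  (0, 28/5) → Z = 252/5
  (0, 0) → Z = 0

The binding constraints are 9a + 10b = 56 and b = 0.
Solving simultaneously gives a = 56/9, b = 0.

a = 56/9, b = 0, minimum Z = -56/9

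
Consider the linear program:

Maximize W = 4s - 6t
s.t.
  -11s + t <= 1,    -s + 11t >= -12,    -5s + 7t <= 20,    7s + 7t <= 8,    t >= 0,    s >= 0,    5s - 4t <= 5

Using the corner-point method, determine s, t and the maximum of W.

s = 1, t = 0, maximum W = 4

Extreme points and W = 4s - 6t:
  (1/84, 95/84) → W = -283/42
  (0, 1) → W = -6
  (67/63, 5/63) → W = 34/9
  (0, 0) → W = 0
  (1, 0) → W = 4

At the optimal vertex, t = 0 and 5s - 4t = 5.
Solving simultaneously gives s = 1, t = 0.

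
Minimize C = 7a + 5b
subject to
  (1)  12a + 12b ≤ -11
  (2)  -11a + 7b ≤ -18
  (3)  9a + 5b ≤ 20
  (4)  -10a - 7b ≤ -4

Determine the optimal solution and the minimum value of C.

Feasible corners and C = 7a + 5b:
  (295/48, -113/16) → C = 185/24
  (125/36, -79/18) → C = 85/36
  (120/13, -164/13) → C = 20/13

At the optimal vertex, 9a + 5b = 20 and -10a - 7b = -4.
Solving simultaneously gives a = 120/13, b = -164/13.

a = 120/13, b = -164/13, minimum C = 20/13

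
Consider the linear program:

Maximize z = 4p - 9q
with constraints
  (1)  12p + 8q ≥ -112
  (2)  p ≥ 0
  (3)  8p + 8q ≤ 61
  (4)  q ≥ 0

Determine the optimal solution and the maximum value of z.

p = 61/8, q = 0, maximum z = 61/2

Corner points and z = 4p - 9q:
  (0, 61/8) → z = -549/8
  (0, 0) → z = 0
  (61/8, 0) → z = 61/2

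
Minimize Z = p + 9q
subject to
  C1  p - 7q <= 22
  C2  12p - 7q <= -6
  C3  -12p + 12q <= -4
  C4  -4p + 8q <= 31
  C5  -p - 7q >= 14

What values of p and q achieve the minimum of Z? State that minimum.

p = -59/18, q = -65/18, minimum Z = -322/9

Extreme points and Z = p + 9q:
  (-28/11, -270/77) → Z = -2626/77
  (-59/18, -65/18) → Z = -322/9
  (-5/3, -2) → Z = -59/3

The optimum lies where p - 7q = 22 and -12p + 12q = -4.
Solving simultaneously gives p = -59/18, q = -65/18.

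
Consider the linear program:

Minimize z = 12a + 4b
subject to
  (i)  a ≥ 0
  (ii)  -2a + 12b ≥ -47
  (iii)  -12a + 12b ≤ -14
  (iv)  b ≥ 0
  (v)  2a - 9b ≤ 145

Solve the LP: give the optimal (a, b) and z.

The feasible region is unbounded (it extends along (9, 2), (1, 1)), but z strictly increases along every unbounded feasible direction, so there is no improving ray and the minimum is attained at a vertex.

a = 7/6, b = 0, minimum z = 14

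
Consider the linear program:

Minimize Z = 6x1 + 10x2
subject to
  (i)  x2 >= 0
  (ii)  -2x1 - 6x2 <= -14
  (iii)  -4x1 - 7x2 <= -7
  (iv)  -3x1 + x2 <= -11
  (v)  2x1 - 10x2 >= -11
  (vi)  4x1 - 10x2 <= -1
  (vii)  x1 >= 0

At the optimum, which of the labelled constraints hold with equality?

Extreme points and Z = 6x1 + 10x2:
  (121/28, 55/28) → Z = 319/7
  (111/26, 47/26) → Z = 568/13
  (5, 21/10) → Z = 51

The minimum is at (111/26, 47/26). Substituting into each constraint, equality holds for (iv) and (vi); the remaining constraints have slack.

(iv) and (vi)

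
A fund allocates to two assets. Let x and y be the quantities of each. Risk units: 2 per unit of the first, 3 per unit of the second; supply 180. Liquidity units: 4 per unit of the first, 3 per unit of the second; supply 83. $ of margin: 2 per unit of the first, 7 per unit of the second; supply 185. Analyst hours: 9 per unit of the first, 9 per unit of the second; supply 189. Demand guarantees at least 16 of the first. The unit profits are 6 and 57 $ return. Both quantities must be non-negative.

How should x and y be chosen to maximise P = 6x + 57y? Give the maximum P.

The binding constraints are 9x + 9y = 189 and x = 16.
Solving simultaneously gives x = 16, y = 5.

x = 16, y = 5, maximum P = 381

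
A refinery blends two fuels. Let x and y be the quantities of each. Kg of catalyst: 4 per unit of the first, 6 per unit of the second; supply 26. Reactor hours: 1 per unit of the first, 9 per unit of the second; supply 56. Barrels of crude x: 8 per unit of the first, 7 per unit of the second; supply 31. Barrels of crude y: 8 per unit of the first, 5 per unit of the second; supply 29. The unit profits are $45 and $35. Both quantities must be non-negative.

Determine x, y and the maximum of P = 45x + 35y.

Feasible corners and P = 45x + 35y:
  (0, 0) → P = 0
  (0, 13/3) → P = 455/3
  (29/8, 0) → P = 1305/8
  (1/5, 21/5) → P = 156
  (3, 1) → P = 170

The optimum lies where 8x + 7y = 31 and 8x + 5y = 29.
Solving simultaneously gives x = 3, y = 1.

x = 3, y = 1, maximum P = 170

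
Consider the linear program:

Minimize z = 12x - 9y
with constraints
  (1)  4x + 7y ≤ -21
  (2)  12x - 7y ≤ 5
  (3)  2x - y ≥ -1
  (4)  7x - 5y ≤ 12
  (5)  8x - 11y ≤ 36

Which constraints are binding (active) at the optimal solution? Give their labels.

(1) and (3)

Vertices and z = 12x - 9y:
  (-1, -17/7) → z = 69/7
  (-14/9, -19/9) → z = 1/3
  (-197/76, -98/19) → z = 291/19
  (-47/14, -40/7) → z = 78/7

The minimum is at (-14/9, -19/9). Substituting into each constraint, equality holds for (1) and (3); the remaining constraints have slack.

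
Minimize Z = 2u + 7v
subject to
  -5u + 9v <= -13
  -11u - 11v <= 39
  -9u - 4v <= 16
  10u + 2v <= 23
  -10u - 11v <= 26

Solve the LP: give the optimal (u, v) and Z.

u = 61/18, v = -49/9, minimum Z = -94/3

Vertices and Z = 2u + 7v:
  (233/100, -3/20) → Z = 361/100
  (-91/145, -52/29) → Z = -2002/145
  (61/18, -49/9) → Z = -94/3

At the optimal vertex, 10u + 2v = 23 and -10u - 11v = 26.
Solving simultaneously gives u = 61/18, v = -49/9.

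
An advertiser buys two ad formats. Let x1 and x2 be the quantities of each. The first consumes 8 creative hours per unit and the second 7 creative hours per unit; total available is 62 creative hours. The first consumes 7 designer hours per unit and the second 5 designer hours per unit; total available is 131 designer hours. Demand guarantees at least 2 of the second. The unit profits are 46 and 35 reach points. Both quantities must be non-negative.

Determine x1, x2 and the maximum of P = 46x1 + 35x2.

Extreme points and P = 46x1 + 35x2:
  (0, 62/7) → P = 310
  (0, 2) → P = 70
  (6, 2) → P = 346

x1 = 6, x2 = 2, maximum P = 346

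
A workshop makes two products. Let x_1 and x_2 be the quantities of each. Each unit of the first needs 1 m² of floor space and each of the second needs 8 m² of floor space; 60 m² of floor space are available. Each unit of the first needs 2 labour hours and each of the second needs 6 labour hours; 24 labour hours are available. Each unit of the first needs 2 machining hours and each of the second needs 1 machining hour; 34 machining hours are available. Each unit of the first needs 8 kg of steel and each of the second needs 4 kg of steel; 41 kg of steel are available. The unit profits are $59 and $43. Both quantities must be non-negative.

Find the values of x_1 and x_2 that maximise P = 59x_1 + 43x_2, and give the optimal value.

x_1 = 15/4, x_2 = 11/4, maximum P = 679/2

At the optimal vertex, 2x_1 + 6x_2 = 24 and 8x_1 + 4x_2 = 41.
Solving simultaneously gives x_1 = 15/4, x_2 = 11/4.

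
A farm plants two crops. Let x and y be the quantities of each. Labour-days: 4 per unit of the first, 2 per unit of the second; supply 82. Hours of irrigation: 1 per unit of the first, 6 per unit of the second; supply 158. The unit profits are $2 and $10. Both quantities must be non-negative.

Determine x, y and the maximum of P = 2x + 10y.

x = 8, y = 25, maximum P = 266

Corner points and P = 2x + 10y:
  (0, 0) → P = 0
  (0, 79/3) → P = 790/3
  (41/2, 0) → P = 41
  (8, 25) → P = 266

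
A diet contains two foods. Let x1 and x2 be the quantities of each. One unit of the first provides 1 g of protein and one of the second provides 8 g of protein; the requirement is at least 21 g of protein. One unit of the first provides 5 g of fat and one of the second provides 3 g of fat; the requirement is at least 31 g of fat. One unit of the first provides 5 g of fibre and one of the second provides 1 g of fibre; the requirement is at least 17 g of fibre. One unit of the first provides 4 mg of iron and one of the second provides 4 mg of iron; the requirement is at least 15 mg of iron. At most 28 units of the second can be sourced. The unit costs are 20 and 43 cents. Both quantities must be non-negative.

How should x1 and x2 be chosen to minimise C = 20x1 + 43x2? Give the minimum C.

The feasible region is unbounded (it extends along (1, 0)), but C strictly increases along every unbounded feasible direction, so there is no improving ray and the minimum is attained at a vertex.

The binding constraints are x1 + 8x2 = 21 and 5x1 + 3x2 = 31.
Solving simultaneously gives x1 = 5, x2 = 2.

x1 = 5, x2 = 2, minimum C = 186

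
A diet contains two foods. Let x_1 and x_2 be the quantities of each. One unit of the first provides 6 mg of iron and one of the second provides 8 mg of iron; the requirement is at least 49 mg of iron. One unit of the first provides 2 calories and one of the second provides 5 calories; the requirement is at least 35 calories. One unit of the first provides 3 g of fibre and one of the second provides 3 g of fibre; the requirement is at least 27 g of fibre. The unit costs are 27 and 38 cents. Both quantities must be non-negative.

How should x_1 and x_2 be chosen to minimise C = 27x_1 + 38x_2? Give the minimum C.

Corner points and C = 27x_1 + 38x_2:
  (0, 9) → C = 342
  (35/2, 0) → C = 945/2
  (10/3, 17/3) → C = 916/3
The feasible region is unbounded (it extends along (0, 1), (1, 0)), but C strictly increases along every unbounded feasible direction, so there is no improving ray and the minimum is attained at a vertex.

x_1 = 10/3, x_2 = 17/3, minimum C = 916/3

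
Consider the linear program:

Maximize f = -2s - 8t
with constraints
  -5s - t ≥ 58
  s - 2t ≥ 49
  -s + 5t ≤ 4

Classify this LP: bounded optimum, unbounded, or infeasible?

From the feasible point (-67/11, -303/11), moving in the direction (-2, -1) keeps every constraint satisfied while f increases without bound.

unbounded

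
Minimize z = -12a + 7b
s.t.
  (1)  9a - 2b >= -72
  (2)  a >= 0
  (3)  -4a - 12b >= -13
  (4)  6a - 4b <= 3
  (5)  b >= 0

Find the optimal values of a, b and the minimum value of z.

a = 1, b = 3/4, minimum z = -27/4

Feasible corners and z = -12a + 7b:
  (0, 13/12) → z = 91/12
  (0, 0) → z = 0
  (1, 3/4) → z = -27/4
  (1/2, 0) → z = -6

The binding constraints are -4a - 12b = -13 and 6a - 4b = 3.
Solving simultaneously gives a = 1, b = 3/4.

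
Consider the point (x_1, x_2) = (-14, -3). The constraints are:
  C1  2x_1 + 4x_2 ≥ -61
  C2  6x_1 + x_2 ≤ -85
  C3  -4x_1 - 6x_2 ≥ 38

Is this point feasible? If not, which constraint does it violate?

C1: -40 ≥ -61 ✓
C2: -87 ≤ -85 ✓
C3: 74 ≥ 38 ✓

feasible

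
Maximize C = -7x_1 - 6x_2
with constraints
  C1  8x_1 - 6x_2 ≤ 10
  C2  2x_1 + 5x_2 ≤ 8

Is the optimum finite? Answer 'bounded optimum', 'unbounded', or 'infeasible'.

unbounded

From the feasible point (49/26, 11/13), moving in the direction (-6, -8) keeps every constraint satisfied while C increases without bound.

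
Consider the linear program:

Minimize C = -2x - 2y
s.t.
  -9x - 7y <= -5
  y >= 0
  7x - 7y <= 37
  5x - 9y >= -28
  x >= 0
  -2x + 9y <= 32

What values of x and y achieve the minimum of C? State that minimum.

x = 557/49, y = 298/49, minimum C = -1710/49

Vertices and C = -2x - 2y:
  (5/9, 0) → C = -10/9
  (0, 5/7) → C = -10/7
  (37/7, 0) → C = -74/7
  (557/49, 298/49) → C = -1710/49
  (0, 28/9) → C = -56/9
  (4/3, 104/27) → C = -280/27

At the optimal vertex, 7x - 7y = 37 and -2x + 9y = 32.
Solving simultaneously gives x = 557/49, y = 298/49.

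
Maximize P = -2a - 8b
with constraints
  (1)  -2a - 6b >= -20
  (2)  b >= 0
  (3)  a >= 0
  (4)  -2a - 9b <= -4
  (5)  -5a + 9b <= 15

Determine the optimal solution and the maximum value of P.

a = 0, b = 4/9, maximum P = -32/9

Vertices and P = -2a - 8b:
  (10, 0) → P = -20
  (15/8, 65/24) → P = -305/12
  (2, 0) → P = -4
  (0, 4/9) → P = -32/9
  (0, 5/3) → P = -40/3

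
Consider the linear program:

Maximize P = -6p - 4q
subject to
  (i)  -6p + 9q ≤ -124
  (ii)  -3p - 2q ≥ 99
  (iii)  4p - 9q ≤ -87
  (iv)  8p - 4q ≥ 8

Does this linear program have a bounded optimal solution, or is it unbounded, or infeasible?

The boundaries -6p + 9q = -124 and 4p - 9q = -87 meet at (211/2, 509/9), but that point violates -3p - 2q ≥ 99. Every candidate vertex is excluded by some other constraint, so the feasible region is empty.

infeasible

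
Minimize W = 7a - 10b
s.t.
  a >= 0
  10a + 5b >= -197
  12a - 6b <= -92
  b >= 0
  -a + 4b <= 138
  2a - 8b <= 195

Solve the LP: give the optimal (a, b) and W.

a = 0, b = 69/2, minimum W = -345

Vertices and W = 7a - 10b:
  (0, 46/3) → W = -460/3
  (0, 69/2) → W = -345
  (230/21, 782/21) → W = -2070/7

The binding constraints are a = 0 and -a + 4b = 138.
Solving simultaneously gives a = 0, b = 69/2.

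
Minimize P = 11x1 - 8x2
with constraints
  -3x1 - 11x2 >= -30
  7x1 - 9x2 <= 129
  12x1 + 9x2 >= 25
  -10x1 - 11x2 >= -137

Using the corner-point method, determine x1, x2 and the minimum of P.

Feasible corners and P = 11x1 - 8x2:
  (1/21, 19/7) → P = -445/21
  (107/7, -111/77) → P = 13835/77
  (154/19, -1373/171) → P = 26230/171
  (2652/167, -331/167) → P = 31820/167

x1 = 1/21, x2 = 19/7, minimum P = -445/21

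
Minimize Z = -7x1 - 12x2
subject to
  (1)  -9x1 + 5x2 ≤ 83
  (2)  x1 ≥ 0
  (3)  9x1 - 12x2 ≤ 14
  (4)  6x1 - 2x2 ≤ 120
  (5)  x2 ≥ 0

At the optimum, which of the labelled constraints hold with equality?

Corner points and Z = -7x1 - 12x2:
  (0, 83/5) → Z = -996/5
  (383/6, 263/2) → Z = -12149/6
  (0, 0) → Z = 0
  (706/27, 166/9) → Z = -10918/27
  (14/9, 0) → Z = -98/9

The minimum is at (383/6, 263/2). Substituting into each constraint, equality holds for (1) and (4); the remaining constraints have slack.

(1) and (4)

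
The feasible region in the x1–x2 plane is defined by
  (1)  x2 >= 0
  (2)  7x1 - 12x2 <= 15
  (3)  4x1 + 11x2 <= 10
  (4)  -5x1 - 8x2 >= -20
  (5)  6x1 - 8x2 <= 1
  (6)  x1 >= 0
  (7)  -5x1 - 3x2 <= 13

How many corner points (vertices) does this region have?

4

The feasible vertices (each the meet of two boundaries and inside every other half-plane) are:
  (1/6, 0)
  (0, 0)
  (13/14, 4/7)
  (0, 10/11)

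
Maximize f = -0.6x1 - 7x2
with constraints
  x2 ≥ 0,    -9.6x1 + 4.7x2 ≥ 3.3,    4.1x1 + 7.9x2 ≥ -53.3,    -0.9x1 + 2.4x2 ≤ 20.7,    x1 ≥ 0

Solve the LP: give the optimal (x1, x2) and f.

x1 = 0, x2 = 33/47, maximum f = -231/47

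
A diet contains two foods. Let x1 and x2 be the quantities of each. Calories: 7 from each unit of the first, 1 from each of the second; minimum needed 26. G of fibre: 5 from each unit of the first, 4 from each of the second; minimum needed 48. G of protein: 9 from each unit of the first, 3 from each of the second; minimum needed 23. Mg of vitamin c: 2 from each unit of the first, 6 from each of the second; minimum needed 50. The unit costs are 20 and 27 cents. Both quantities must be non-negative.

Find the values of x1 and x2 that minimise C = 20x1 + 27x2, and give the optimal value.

x1 = 4, x2 = 7, minimum C = 269

Feasible corners and C = 20x1 + 27x2:
  (0, 26) → C = 702
  (25, 0) → C = 500
  (56/23, 206/23) → C = 6682/23
  (4, 7) → C = 269
The feasible region is unbounded (it extends along (0, 1), (1, 0)), but C strictly increases along every unbounded feasible direction, so there is no improving ray and the minimum is attained at a vertex.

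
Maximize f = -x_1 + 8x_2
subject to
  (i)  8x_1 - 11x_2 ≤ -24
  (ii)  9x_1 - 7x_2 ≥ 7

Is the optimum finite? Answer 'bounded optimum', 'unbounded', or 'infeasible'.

unbounded

From the feasible point (245/43, 272/43), moving in the direction (7, 9) keeps every constraint satisfied while f increases without bound.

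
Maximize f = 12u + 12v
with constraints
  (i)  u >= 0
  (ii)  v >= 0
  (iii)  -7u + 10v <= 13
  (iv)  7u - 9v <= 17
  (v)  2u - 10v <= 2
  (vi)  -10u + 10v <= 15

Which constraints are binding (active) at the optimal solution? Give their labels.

Feasible corners and f = 12u + 12v:
  (0, 0) → f = 0
  (0, 13/10) → f = 78/5
  (1, 0) → f = 12
  (41, 30) → f = 852
  (38/13, 5/13) → f = 516/13

The maximum is at (41, 30). Substituting into each constraint, equality holds for (iii) and (iv); the remaining constraints have slack.

(iii) and (iv)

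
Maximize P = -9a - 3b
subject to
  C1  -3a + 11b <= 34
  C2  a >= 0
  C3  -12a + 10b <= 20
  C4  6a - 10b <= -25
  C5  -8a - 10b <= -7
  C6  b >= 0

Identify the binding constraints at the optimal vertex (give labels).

C3 and C4

Corner points and P = -9a - 3b:
  (20/17, 58/17) → P = -354/17
  (65/36, 43/12) → P = -27
  (5/6, 3) → P = -33/2

The maximum is at (5/6, 3). Substituting into each constraint, equality holds for C3 and C4; the remaining constraints have slack.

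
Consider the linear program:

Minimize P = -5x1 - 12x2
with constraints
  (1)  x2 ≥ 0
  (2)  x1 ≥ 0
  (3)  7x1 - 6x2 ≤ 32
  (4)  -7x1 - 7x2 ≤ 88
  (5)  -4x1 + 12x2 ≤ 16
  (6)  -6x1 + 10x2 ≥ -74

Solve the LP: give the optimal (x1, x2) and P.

x1 = 8, x2 = 4, minimum P = -88

Feasible corners and P = -5x1 - 12x2:
  (0, 0) → P = 0
  (32/7, 0) → P = -160/7
  (0, 4/3) → P = -16
  (8, 4) → P = -88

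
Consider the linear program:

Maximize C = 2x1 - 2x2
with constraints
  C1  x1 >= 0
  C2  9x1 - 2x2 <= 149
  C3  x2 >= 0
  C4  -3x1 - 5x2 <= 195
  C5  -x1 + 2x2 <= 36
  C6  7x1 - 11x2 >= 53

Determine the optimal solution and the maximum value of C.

At the optimal vertex, 9x1 - 2x2 = 149 and x2 = 0.
Solving simultaneously gives x1 = 149/9, x2 = 0.

x1 = 149/9, x2 = 0, maximum C = 298/9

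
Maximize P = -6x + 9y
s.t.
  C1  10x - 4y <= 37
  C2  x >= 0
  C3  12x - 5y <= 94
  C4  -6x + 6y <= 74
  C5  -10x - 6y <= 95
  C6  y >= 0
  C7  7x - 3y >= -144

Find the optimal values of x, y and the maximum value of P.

x = 259/18, y = 481/18, maximum P = 925/6

Corner points and P = -6x + 9y:
  (259/18, 481/18) → P = 925/6
  (37/10, 0) → P = -111/5
  (0, 37/3) → P = 111
  (0, 0) → P = 0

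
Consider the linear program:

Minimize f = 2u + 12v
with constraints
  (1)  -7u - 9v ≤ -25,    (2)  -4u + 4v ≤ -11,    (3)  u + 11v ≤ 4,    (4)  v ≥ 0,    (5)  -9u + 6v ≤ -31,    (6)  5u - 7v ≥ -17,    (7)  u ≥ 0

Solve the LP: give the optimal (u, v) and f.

u = 25/7, v = 0, minimum f = 50/7

Feasible corners and f = 2u + 12v:
  (239/68, 3/68) → f = 257/34
  (25/7, 0) → f = 50/7
  (4, 0) → f = 8

The binding constraints are -7u - 9v = -25 and v = 0.
Solving simultaneously gives u = 25/7, v = 0.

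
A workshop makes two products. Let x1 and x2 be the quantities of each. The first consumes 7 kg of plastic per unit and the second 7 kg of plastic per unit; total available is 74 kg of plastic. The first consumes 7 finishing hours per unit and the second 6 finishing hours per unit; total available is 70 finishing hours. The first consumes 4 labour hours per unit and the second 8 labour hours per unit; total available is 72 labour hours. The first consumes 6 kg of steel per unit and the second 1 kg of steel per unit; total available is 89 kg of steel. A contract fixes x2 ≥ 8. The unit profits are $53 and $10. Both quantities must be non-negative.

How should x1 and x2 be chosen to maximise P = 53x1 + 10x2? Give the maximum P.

x1 = 2, x2 = 8, maximum P = 186

Feasible corners and P = 53x1 + 10x2:
  (0, 9) → P = 90
  (0, 8) → P = 80
  (2, 8) → P = 186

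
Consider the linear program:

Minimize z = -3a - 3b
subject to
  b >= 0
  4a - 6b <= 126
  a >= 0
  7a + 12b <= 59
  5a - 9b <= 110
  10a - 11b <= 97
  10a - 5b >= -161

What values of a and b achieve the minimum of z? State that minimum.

a = 59/7, b = 0, minimum z = -177/7

Corner points and z = -3a - 3b:
  (0, 0) → z = 0
  (59/7, 0) → z = -177/7
  (0, 59/12) → z = -59/4

At the optimal vertex, b = 0 and 7a + 12b = 59.
Solving simultaneously gives a = 59/7, b = 0.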